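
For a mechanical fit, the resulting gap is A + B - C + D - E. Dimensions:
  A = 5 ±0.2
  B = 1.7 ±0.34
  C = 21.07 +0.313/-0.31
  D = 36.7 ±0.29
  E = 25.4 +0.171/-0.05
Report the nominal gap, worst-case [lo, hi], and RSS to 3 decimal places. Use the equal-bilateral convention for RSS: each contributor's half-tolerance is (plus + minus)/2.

Stack each dimension's contribution:
  +A: nom +5.000 → Σnom=5.000; wc +0.200/-0.200 → slack +0.200/-0.200; half-tol=0.200, Σhalf²=0.040000
  +B: nom +1.700 → Σnom=6.700; wc +0.340/-0.340 → slack +0.540/-0.540; half-tol=0.340, Σhalf²=0.155600
  -C: nom -21.070 → Σnom=-14.370; wc +0.310/-0.313 → slack +0.850/-0.853; half-tol=0.311, Σhalf²=0.252632
  +D: nom +36.700 → Σnom=22.330; wc +0.290/-0.290 → slack +1.140/-1.143; half-tol=0.290, Σhalf²=0.336732
  -E: nom -25.400 → Σnom=-3.070; wc +0.050/-0.171 → slack +1.190/-1.314; half-tol=0.111, Σhalf²=0.348942
Nominal = -3.070. Worst-case = [-3.070 - 1.314, -3.070 + 1.190] = [-4.384, -1.880]. RSS = √0.348942 = 0.591.

nominal=-3.070 wc=[-4.384,-1.880] rss=0.591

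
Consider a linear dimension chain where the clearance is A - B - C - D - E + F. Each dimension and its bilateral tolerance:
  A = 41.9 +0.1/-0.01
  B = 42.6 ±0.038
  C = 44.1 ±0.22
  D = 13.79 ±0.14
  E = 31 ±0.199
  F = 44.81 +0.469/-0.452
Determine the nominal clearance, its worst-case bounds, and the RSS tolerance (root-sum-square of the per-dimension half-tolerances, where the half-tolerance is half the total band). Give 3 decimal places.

nominal=-44.780 wc=[-45.839,-43.614] rss=0.569

Stack each dimension's contribution:
  +A: nom +41.900 → Σnom=41.900; wc +0.100/-0.010 → slack +0.100/-0.010; half-tol=0.055, Σhalf²=0.003025
  -B: nom -42.600 → Σnom=-0.700; wc +0.038/-0.038 → slack +0.138/-0.048; half-tol=0.038, Σhalf²=0.004469
  -C: nom -44.100 → Σnom=-44.800; wc +0.220/-0.220 → slack +0.358/-0.268; half-tol=0.220, Σhalf²=0.052869
  -D: nom -13.790 → Σnom=-58.590; wc +0.140/-0.140 → slack +0.498/-0.408; half-tol=0.140, Σhalf²=0.072469
  -E: nom -31.000 → Σnom=-89.590; wc +0.199/-0.199 → slack +0.697/-0.607; half-tol=0.199, Σhalf²=0.112070
  +F: nom +44.810 → Σnom=-44.780; wc +0.469/-0.452 → slack +1.166/-1.059; half-tol=0.461, Σhalf²=0.324130
Nominal = -44.780. Worst-case = [-44.780 - 1.059, -44.780 + 1.166] = [-45.839, -43.614]. RSS = √0.324130 = 0.569.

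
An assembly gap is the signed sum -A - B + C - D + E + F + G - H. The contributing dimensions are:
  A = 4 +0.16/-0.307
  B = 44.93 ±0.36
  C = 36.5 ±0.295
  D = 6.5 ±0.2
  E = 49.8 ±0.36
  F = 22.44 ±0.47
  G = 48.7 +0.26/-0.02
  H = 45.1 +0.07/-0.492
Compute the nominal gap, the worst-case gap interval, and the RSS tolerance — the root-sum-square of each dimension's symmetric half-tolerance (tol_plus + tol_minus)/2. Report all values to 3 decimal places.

Stack each dimension's contribution:
  -A: nom -4.000 → Σnom=-4.000; wc +0.307/-0.160 → slack +0.307/-0.160; half-tol=0.233, Σhalf²=0.054522
  -B: nom -44.930 → Σnom=-48.930; wc +0.360/-0.360 → slack +0.667/-0.520; half-tol=0.360, Σhalf²=0.184122
  +C: nom +36.500 → Σnom=-12.430; wc +0.295/-0.295 → slack +0.962/-0.815; half-tol=0.295, Σhalf²=0.271147
  -D: nom -6.500 → Σnom=-18.930; wc +0.200/-0.200 → slack +1.162/-1.015; half-tol=0.200, Σhalf²=0.311147
  +E: nom +49.800 → Σnom=30.870; wc +0.360/-0.360 → slack +1.522/-1.375; half-tol=0.360, Σhalf²=0.440747
  +F: nom +22.440 → Σnom=53.310; wc +0.470/-0.470 → slack +1.992/-1.845; half-tol=0.470, Σhalf²=0.661647
  +G: nom +48.700 → Σnom=102.010; wc +0.260/-0.020 → slack +2.252/-1.865; half-tol=0.140, Σhalf²=0.681247
  -H: nom -45.100 → Σnom=56.910; wc +0.492/-0.070 → slack +2.744/-1.935; half-tol=0.281, Σhalf²=0.760208
Nominal = 56.910. Worst-case = [56.910 - 1.935, 56.910 + 2.744] = [54.975, 59.654]. RSS = √0.760208 = 0.872.

nominal=56.910 wc=[54.975,59.654] rss=0.872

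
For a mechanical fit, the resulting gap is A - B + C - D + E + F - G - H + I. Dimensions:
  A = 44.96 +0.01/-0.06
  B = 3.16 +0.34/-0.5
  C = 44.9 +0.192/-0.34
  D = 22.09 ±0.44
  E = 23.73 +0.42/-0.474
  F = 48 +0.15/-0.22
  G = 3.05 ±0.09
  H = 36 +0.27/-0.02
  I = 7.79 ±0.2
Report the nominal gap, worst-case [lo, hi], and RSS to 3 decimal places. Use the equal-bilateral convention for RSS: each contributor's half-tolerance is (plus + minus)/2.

nominal=105.080 wc=[102.646,107.102] rss=0.863

Stack each dimension's contribution:
  +A: nom +44.960 → Σnom=44.960; wc +0.010/-0.060 → slack +0.010/-0.060; half-tol=0.035, Σhalf²=0.001225
  -B: nom -3.160 → Σnom=41.800; wc +0.500/-0.340 → slack +0.510/-0.400; half-tol=0.420, Σhalf²=0.177625
  +C: nom +44.900 → Σnom=86.700; wc +0.192/-0.340 → slack +0.702/-0.740; half-tol=0.266, Σhalf²=0.248381
  -D: nom -22.090 → Σnom=64.610; wc +0.440/-0.440 → slack +1.142/-1.180; half-tol=0.440, Σhalf²=0.441981
  +E: nom +23.730 → Σnom=88.340; wc +0.420/-0.474 → slack +1.562/-1.654; half-tol=0.447, Σhalf²=0.641790
  +F: nom +48.000 → Σnom=136.340; wc +0.150/-0.220 → slack +1.712/-1.874; half-tol=0.185, Σhalf²=0.676015
  -G: nom -3.050 → Σnom=133.290; wc +0.090/-0.090 → slack +1.802/-1.964; half-tol=0.090, Σhalf²=0.684115
  -H: nom -36.000 → Σnom=97.290; wc +0.020/-0.270 → slack +1.822/-2.234; half-tol=0.145, Σhalf²=0.705140
  +I: nom +7.790 → Σnom=105.080; wc +0.200/-0.200 → slack +2.022/-2.434; half-tol=0.200, Σhalf²=0.745140
Nominal = 105.080. Worst-case = [105.080 - 2.434, 105.080 + 2.022] = [102.646, 107.102]. RSS = √0.745140 = 0.863.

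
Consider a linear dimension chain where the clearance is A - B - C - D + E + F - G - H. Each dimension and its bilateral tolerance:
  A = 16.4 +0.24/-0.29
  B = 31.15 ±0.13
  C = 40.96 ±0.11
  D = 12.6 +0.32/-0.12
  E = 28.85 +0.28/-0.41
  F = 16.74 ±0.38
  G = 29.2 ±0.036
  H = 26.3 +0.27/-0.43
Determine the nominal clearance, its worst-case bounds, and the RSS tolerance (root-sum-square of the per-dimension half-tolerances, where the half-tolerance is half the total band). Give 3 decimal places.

Stack each dimension's contribution:
  +A: nom +16.400 → Σnom=16.400; wc +0.240/-0.290 → slack +0.240/-0.290; half-tol=0.265, Σhalf²=0.070225
  -B: nom -31.150 → Σnom=-14.750; wc +0.130/-0.130 → slack +0.370/-0.420; half-tol=0.130, Σhalf²=0.087125
  -C: nom -40.960 → Σnom=-55.710; wc +0.110/-0.110 → slack +0.480/-0.530; half-tol=0.110, Σhalf²=0.099225
  -D: nom -12.600 → Σnom=-68.310; wc +0.120/-0.320 → slack +0.600/-0.850; half-tol=0.220, Σhalf²=0.147625
  +E: nom +28.850 → Σnom=-39.460; wc +0.280/-0.410 → slack +0.880/-1.260; half-tol=0.345, Σhalf²=0.266650
  +F: nom +16.740 → Σnom=-22.720; wc +0.380/-0.380 → slack +1.260/-1.640; half-tol=0.380, Σhalf²=0.411050
  -G: nom -29.200 → Σnom=-51.920; wc +0.036/-0.036 → slack +1.296/-1.676; half-tol=0.036, Σhalf²=0.412346
  -H: nom -26.300 → Σnom=-78.220; wc +0.430/-0.270 → slack +1.726/-1.946; half-tol=0.350, Σhalf²=0.534846
Nominal = -78.220. Worst-case = [-78.220 - 1.946, -78.220 + 1.726] = [-80.166, -76.494]. RSS = √0.534846 = 0.731.

nominal=-78.220 wc=[-80.166,-76.494] rss=0.731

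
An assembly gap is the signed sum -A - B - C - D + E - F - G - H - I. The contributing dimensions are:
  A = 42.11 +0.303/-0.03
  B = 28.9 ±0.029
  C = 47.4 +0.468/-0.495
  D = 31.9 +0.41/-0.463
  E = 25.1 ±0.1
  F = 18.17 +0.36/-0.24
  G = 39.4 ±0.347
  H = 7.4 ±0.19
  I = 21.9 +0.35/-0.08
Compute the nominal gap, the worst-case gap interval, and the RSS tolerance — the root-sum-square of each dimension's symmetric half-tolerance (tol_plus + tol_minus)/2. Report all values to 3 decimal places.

Stack each dimension's contribution:
  -A: nom -42.110 → Σnom=-42.110; wc +0.030/-0.303 → slack +0.030/-0.303; half-tol=0.166, Σhalf²=0.027722
  -B: nom -28.900 → Σnom=-71.010; wc +0.029/-0.029 → slack +0.059/-0.332; half-tol=0.029, Σhalf²=0.028563
  -C: nom -47.400 → Σnom=-118.410; wc +0.495/-0.468 → slack +0.554/-0.800; half-tol=0.482, Σhalf²=0.260406
  -D: nom -31.900 → Σnom=-150.310; wc +0.463/-0.410 → slack +1.017/-1.210; half-tol=0.436, Σhalf²=0.450938
  +E: nom +25.100 → Σnom=-125.210; wc +0.100/-0.100 → slack +1.117/-1.310; half-tol=0.100, Σhalf²=0.460938
  -F: nom -18.170 → Σnom=-143.380; wc +0.240/-0.360 → slack +1.357/-1.670; half-tol=0.300, Σhalf²=0.550938
  -G: nom -39.400 → Σnom=-182.780; wc +0.347/-0.347 → slack +1.704/-2.017; half-tol=0.347, Σhalf²=0.671347
  -H: nom -7.400 → Σnom=-190.180; wc +0.190/-0.190 → slack +1.894/-2.207; half-tol=0.190, Σhalf²=0.707447
  -I: nom -21.900 → Σnom=-212.080; wc +0.080/-0.350 → slack +1.974/-2.557; half-tol=0.215, Σhalf²=0.753672
Nominal = -212.080. Worst-case = [-212.080 - 2.557, -212.080 + 1.974] = [-214.637, -210.106]. RSS = √0.753672 = 0.868.

nominal=-212.080 wc=[-214.637,-210.106] rss=0.868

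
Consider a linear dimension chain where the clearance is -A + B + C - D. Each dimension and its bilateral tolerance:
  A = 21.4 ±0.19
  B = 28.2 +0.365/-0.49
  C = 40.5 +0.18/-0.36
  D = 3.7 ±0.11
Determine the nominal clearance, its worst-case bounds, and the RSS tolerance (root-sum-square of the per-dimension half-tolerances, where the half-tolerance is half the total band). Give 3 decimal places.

nominal=43.600 wc=[42.450,44.445] rss=0.551

Stack each dimension's contribution:
  -A: nom -21.400 → Σnom=-21.400; wc +0.190/-0.190 → slack +0.190/-0.190; half-tol=0.190, Σhalf²=0.036100
  +B: nom +28.200 → Σnom=6.800; wc +0.365/-0.490 → slack +0.555/-0.680; half-tol=0.427, Σhalf²=0.218856
  +C: nom +40.500 → Σnom=47.300; wc +0.180/-0.360 → slack +0.735/-1.040; half-tol=0.270, Σhalf²=0.291756
  -D: nom -3.700 → Σnom=43.600; wc +0.110/-0.110 → slack +0.845/-1.150; half-tol=0.110, Σhalf²=0.303856
Nominal = 43.600. Worst-case = [43.600 - 1.150, 43.600 + 0.845] = [42.450, 44.445]. RSS = √0.303856 = 0.551.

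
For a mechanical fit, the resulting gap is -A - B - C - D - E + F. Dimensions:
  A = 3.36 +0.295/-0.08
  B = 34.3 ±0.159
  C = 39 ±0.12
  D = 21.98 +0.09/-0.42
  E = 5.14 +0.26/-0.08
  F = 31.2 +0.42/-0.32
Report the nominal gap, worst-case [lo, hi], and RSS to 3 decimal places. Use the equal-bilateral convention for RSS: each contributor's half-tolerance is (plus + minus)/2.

Stack each dimension's contribution:
  -A: nom -3.360 → Σnom=-3.360; wc +0.080/-0.295 → slack +0.080/-0.295; half-tol=0.188, Σhalf²=0.035156
  -B: nom -34.300 → Σnom=-37.660; wc +0.159/-0.159 → slack +0.239/-0.454; half-tol=0.159, Σhalf²=0.060437
  -C: nom -39.000 → Σnom=-76.660; wc +0.120/-0.120 → slack +0.359/-0.574; half-tol=0.120, Σhalf²=0.074837
  -D: nom -21.980 → Σnom=-98.640; wc +0.420/-0.090 → slack +0.779/-0.664; half-tol=0.255, Σhalf²=0.139862
  -E: nom -5.140 → Σnom=-103.780; wc +0.080/-0.260 → slack +0.859/-0.924; half-tol=0.170, Σhalf²=0.168762
  +F: nom +31.200 → Σnom=-72.580; wc +0.420/-0.320 → slack +1.279/-1.244; half-tol=0.370, Σhalf²=0.305662
Nominal = -72.580. Worst-case = [-72.580 - 1.244, -72.580 + 1.279] = [-73.824, -71.301]. RSS = √0.305662 = 0.553.

nominal=-72.580 wc=[-73.824,-71.301] rss=0.553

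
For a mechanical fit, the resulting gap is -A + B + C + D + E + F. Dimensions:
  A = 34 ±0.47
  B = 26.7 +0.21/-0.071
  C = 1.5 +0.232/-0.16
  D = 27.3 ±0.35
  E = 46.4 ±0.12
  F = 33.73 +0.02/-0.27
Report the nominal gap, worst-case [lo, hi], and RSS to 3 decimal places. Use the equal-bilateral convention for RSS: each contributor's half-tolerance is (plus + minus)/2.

nominal=101.630 wc=[100.189,103.032] rss=0.661

Stack each dimension's contribution:
  -A: nom -34.000 → Σnom=-34.000; wc +0.470/-0.470 → slack +0.470/-0.470; half-tol=0.470, Σhalf²=0.220900
  +B: nom +26.700 → Σnom=-7.300; wc +0.210/-0.071 → slack +0.680/-0.541; half-tol=0.140, Σhalf²=0.240640
  +C: nom +1.500 → Σnom=-5.800; wc +0.232/-0.160 → slack +0.912/-0.701; half-tol=0.196, Σhalf²=0.279056
  +D: nom +27.300 → Σnom=21.500; wc +0.350/-0.350 → slack +1.262/-1.051; half-tol=0.350, Σhalf²=0.401556
  +E: nom +46.400 → Σnom=67.900; wc +0.120/-0.120 → slack +1.382/-1.171; half-tol=0.120, Σhalf²=0.415956
  +F: nom +33.730 → Σnom=101.630; wc +0.020/-0.270 → slack +1.402/-1.441; half-tol=0.145, Σhalf²=0.436981
Nominal = 101.630. Worst-case = [101.630 - 1.441, 101.630 + 1.402] = [100.189, 103.032]. RSS = √0.436981 = 0.661.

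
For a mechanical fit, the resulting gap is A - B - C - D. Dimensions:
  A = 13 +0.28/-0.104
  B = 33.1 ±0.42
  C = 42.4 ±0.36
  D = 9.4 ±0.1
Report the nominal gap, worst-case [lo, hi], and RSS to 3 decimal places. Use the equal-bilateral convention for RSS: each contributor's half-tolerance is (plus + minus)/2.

Stack each dimension's contribution:
  +A: nom +13.000 → Σnom=13.000; wc +0.280/-0.104 → slack +0.280/-0.104; half-tol=0.192, Σhalf²=0.036864
  -B: nom -33.100 → Σnom=-20.100; wc +0.420/-0.420 → slack +0.700/-0.524; half-tol=0.420, Σhalf²=0.213264
  -C: nom -42.400 → Σnom=-62.500; wc +0.360/-0.360 → slack +1.060/-0.884; half-tol=0.360, Σhalf²=0.342864
  -D: nom -9.400 → Σnom=-71.900; wc +0.100/-0.100 → slack +1.160/-0.984; half-tol=0.100, Σhalf²=0.352864
Nominal = -71.900. Worst-case = [-71.900 - 0.984, -71.900 + 1.160] = [-72.884, -70.740]. RSS = √0.352864 = 0.594.

nominal=-71.900 wc=[-72.884,-70.740] rss=0.594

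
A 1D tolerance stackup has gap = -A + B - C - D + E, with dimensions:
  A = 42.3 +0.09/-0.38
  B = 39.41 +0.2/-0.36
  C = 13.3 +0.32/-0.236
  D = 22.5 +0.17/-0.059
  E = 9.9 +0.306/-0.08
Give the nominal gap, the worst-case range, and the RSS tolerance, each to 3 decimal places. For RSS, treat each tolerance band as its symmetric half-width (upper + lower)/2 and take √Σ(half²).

Stack each dimension's contribution:
  -A: nom -42.300 → Σnom=-42.300; wc +0.380/-0.090 → slack +0.380/-0.090; half-tol=0.235, Σhalf²=0.055225
  +B: nom +39.410 → Σnom=-2.890; wc +0.200/-0.360 → slack +0.580/-0.450; half-tol=0.280, Σhalf²=0.133625
  -C: nom -13.300 → Σnom=-16.190; wc +0.236/-0.320 → slack +0.816/-0.770; half-tol=0.278, Σhalf²=0.210909
  -D: nom -22.500 → Σnom=-38.690; wc +0.059/-0.170 → slack +0.875/-0.940; half-tol=0.115, Σhalf²=0.224019
  +E: nom +9.900 → Σnom=-28.790; wc +0.306/-0.080 → slack +1.181/-1.020; half-tol=0.193, Σhalf²=0.261268
Nominal = -28.790. Worst-case = [-28.790 - 1.020, -28.790 + 1.181] = [-29.810, -27.609]. RSS = √0.261268 = 0.511.

nominal=-28.790 wc=[-29.810,-27.609] rss=0.511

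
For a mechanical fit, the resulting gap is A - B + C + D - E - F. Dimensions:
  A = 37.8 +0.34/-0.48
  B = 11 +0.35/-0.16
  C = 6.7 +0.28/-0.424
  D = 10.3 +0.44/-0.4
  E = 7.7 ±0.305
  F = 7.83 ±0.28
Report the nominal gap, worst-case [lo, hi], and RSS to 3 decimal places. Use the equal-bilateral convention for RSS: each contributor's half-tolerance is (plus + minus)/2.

Stack each dimension's contribution:
  +A: nom +37.800 → Σnom=37.800; wc +0.340/-0.480 → slack +0.340/-0.480; half-tol=0.410, Σhalf²=0.168100
  -B: nom -11.000 → Σnom=26.800; wc +0.160/-0.350 → slack +0.500/-0.830; half-tol=0.255, Σhalf²=0.233125
  +C: nom +6.700 → Σnom=33.500; wc +0.280/-0.424 → slack +0.780/-1.254; half-tol=0.352, Σhalf²=0.357029
  +D: nom +10.300 → Σnom=43.800; wc +0.440/-0.400 → slack +1.220/-1.654; half-tol=0.420, Σhalf²=0.533429
  -E: nom -7.700 → Σnom=36.100; wc +0.305/-0.305 → slack +1.525/-1.959; half-tol=0.305, Σhalf²=0.626454
  -F: nom -7.830 → Σnom=28.270; wc +0.280/-0.280 → slack +1.805/-2.239; half-tol=0.280, Σhalf²=0.704854
Nominal = 28.270. Worst-case = [28.270 - 2.239, 28.270 + 1.805] = [26.031, 30.075]. RSS = √0.704854 = 0.840.

nominal=28.270 wc=[26.031,30.075] rss=0.840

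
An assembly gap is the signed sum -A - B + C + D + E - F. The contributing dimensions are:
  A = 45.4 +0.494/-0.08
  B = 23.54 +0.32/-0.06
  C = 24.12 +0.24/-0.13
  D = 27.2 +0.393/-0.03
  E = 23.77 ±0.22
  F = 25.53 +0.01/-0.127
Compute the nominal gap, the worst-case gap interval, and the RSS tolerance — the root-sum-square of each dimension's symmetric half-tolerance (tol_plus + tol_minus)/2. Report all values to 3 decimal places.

Stack each dimension's contribution:
  -A: nom -45.400 → Σnom=-45.400; wc +0.080/-0.494 → slack +0.080/-0.494; half-tol=0.287, Σhalf²=0.082369
  -B: nom -23.540 → Σnom=-68.940; wc +0.060/-0.320 → slack +0.140/-0.814; half-tol=0.190, Σhalf²=0.118469
  +C: nom +24.120 → Σnom=-44.820; wc +0.240/-0.130 → slack +0.380/-0.944; half-tol=0.185, Σhalf²=0.152694
  +D: nom +27.200 → Σnom=-17.620; wc +0.393/-0.030 → slack +0.773/-0.974; half-tol=0.212, Σhalf²=0.197426
  +E: nom +23.770 → Σnom=6.150; wc +0.220/-0.220 → slack +0.993/-1.194; half-tol=0.220, Σhalf²=0.245826
  -F: nom -25.530 → Σnom=-19.380; wc +0.127/-0.010 → slack +1.120/-1.204; half-tol=0.069, Σhalf²=0.250518
Nominal = -19.380. Worst-case = [-19.380 - 1.204, -19.380 + 1.120] = [-20.584, -18.260]. RSS = √0.250518 = 0.501.

nominal=-19.380 wc=[-20.584,-18.260] rss=0.501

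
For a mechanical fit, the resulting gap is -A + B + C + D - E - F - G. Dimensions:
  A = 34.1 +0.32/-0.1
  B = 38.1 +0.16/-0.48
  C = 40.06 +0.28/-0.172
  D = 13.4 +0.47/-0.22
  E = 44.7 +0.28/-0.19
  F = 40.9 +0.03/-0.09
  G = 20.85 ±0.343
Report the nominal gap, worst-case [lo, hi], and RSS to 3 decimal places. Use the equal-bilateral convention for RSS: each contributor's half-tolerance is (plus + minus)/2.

nominal=-48.990 wc=[-50.835,-47.357] rss=0.702

Stack each dimension's contribution:
  -A: nom -34.100 → Σnom=-34.100; wc +0.100/-0.320 → slack +0.100/-0.320; half-tol=0.210, Σhalf²=0.044100
  +B: nom +38.100 → Σnom=4.000; wc +0.160/-0.480 → slack +0.260/-0.800; half-tol=0.320, Σhalf²=0.146500
  +C: nom +40.060 → Σnom=44.060; wc +0.280/-0.172 → slack +0.540/-0.972; half-tol=0.226, Σhalf²=0.197576
  +D: nom +13.400 → Σnom=57.460; wc +0.470/-0.220 → slack +1.010/-1.192; half-tol=0.345, Σhalf²=0.316601
  -E: nom -44.700 → Σnom=12.760; wc +0.190/-0.280 → slack +1.200/-1.472; half-tol=0.235, Σhalf²=0.371826
  -F: nom -40.900 → Σnom=-28.140; wc +0.090/-0.030 → slack +1.290/-1.502; half-tol=0.060, Σhalf²=0.375426
  -G: nom -20.850 → Σnom=-48.990; wc +0.343/-0.343 → slack +1.633/-1.845; half-tol=0.343, Σhalf²=0.493075
Nominal = -48.990. Worst-case = [-48.990 - 1.845, -48.990 + 1.633] = [-50.835, -47.357]. RSS = √0.493075 = 0.702.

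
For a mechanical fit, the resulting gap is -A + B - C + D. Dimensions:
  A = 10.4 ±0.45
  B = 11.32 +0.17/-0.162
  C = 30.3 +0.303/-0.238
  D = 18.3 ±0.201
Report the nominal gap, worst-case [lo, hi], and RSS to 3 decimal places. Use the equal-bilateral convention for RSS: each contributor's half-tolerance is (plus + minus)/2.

nominal=-11.080 wc=[-12.196,-10.021] rss=0.586

Stack each dimension's contribution:
  -A: nom -10.400 → Σnom=-10.400; wc +0.450/-0.450 → slack +0.450/-0.450; half-tol=0.450, Σhalf²=0.202500
  +B: nom +11.320 → Σnom=0.920; wc +0.170/-0.162 → slack +0.620/-0.612; half-tol=0.166, Σhalf²=0.230056
  -C: nom -30.300 → Σnom=-29.380; wc +0.238/-0.303 → slack +0.858/-0.915; half-tol=0.270, Σhalf²=0.303226
  +D: nom +18.300 → Σnom=-11.080; wc +0.201/-0.201 → slack +1.059/-1.116; half-tol=0.201, Σhalf²=0.343627
Nominal = -11.080. Worst-case = [-11.080 - 1.116, -11.080 + 1.059] = [-12.196, -10.021]. RSS = √0.343627 = 0.586.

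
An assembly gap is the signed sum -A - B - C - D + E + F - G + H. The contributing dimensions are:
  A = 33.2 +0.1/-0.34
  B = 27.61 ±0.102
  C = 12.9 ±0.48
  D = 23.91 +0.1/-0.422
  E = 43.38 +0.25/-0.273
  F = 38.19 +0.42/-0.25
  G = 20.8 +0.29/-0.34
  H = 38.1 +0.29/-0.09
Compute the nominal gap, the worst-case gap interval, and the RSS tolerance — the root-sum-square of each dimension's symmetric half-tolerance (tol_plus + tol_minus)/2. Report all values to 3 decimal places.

nominal=1.250 wc=[-0.435,3.894] rss=0.821

Stack each dimension's contribution:
  -A: nom -33.200 → Σnom=-33.200; wc +0.340/-0.100 → slack +0.340/-0.100; half-tol=0.220, Σhalf²=0.048400
  -B: nom -27.610 → Σnom=-60.810; wc +0.102/-0.102 → slack +0.442/-0.202; half-tol=0.102, Σhalf²=0.058804
  -C: nom -12.900 → Σnom=-73.710; wc +0.480/-0.480 → slack +0.922/-0.682; half-tol=0.480, Σhalf²=0.289204
  -D: nom -23.910 → Σnom=-97.620; wc +0.422/-0.100 → slack +1.344/-0.782; half-tol=0.261, Σhalf²=0.357325
  +E: nom +43.380 → Σnom=-54.240; wc +0.250/-0.273 → slack +1.594/-1.055; half-tol=0.262, Σhalf²=0.425707
  +F: nom +38.190 → Σnom=-16.050; wc +0.420/-0.250 → slack +2.014/-1.305; half-tol=0.335, Σhalf²=0.537932
  -G: nom -20.800 → Σnom=-36.850; wc +0.340/-0.290 → slack +2.354/-1.595; half-tol=0.315, Σhalf²=0.637157
  +H: nom +38.100 → Σnom=1.250; wc +0.290/-0.090 → slack +2.644/-1.685; half-tol=0.190, Σhalf²=0.673257
Nominal = 1.250. Worst-case = [1.250 - 1.685, 1.250 + 2.644] = [-0.435, 3.894]. RSS = √0.673257 = 0.821.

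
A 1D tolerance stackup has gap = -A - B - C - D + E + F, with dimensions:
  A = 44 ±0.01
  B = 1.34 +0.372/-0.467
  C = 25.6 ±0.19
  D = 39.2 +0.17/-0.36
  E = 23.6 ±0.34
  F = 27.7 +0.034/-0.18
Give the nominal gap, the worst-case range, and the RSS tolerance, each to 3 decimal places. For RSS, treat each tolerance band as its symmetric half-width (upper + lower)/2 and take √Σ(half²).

Stack each dimension's contribution:
  -A: nom -44.000 → Σnom=-44.000; wc +0.010/-0.010 → slack +0.010/-0.010; half-tol=0.010, Σhalf²=0.000100
  -B: nom -1.340 → Σnom=-45.340; wc +0.467/-0.372 → slack +0.477/-0.382; half-tol=0.419, Σhalf²=0.176080
  -C: nom -25.600 → Σnom=-70.940; wc +0.190/-0.190 → slack +0.667/-0.572; half-tol=0.190, Σhalf²=0.212180
  -D: nom -39.200 → Σnom=-110.140; wc +0.360/-0.170 → slack +1.027/-0.742; half-tol=0.265, Σhalf²=0.282405
  +E: nom +23.600 → Σnom=-86.540; wc +0.340/-0.340 → slack +1.367/-1.082; half-tol=0.340, Σhalf²=0.398005
  +F: nom +27.700 → Σnom=-58.840; wc +0.034/-0.180 → slack +1.401/-1.262; half-tol=0.107, Σhalf²=0.409454
Nominal = -58.840. Worst-case = [-58.840 - 1.262, -58.840 + 1.401] = [-60.102, -57.439]. RSS = √0.409454 = 0.640.

nominal=-58.840 wc=[-60.102,-57.439] rss=0.640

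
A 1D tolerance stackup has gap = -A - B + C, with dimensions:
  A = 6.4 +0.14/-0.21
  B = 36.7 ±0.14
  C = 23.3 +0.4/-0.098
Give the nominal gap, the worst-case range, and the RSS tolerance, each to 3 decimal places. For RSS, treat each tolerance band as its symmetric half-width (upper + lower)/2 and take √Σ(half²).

Stack each dimension's contribution:
  -A: nom -6.400 → Σnom=-6.400; wc +0.210/-0.140 → slack +0.210/-0.140; half-tol=0.175, Σhalf²=0.030625
  -B: nom -36.700 → Σnom=-43.100; wc +0.140/-0.140 → slack +0.350/-0.280; half-tol=0.140, Σhalf²=0.050225
  +C: nom +23.300 → Σnom=-19.800; wc +0.400/-0.098 → slack +0.750/-0.378; half-tol=0.249, Σhalf²=0.112226
Nominal = -19.800. Worst-case = [-19.800 - 0.378, -19.800 + 0.750] = [-20.178, -19.050]. RSS = √0.112226 = 0.335.

nominal=-19.800 wc=[-20.178,-19.050] rss=0.335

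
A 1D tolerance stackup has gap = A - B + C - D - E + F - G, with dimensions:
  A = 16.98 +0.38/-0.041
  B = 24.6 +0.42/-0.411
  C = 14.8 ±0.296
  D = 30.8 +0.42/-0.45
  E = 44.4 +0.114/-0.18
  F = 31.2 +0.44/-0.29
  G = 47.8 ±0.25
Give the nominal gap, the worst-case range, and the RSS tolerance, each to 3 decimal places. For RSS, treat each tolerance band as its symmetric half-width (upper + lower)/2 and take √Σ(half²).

nominal=-84.620 wc=[-86.451,-82.213] rss=0.843

Stack each dimension's contribution:
  +A: nom +16.980 → Σnom=16.980; wc +0.380/-0.041 → slack +0.380/-0.041; half-tol=0.210, Σhalf²=0.044310
  -B: nom -24.600 → Σnom=-7.620; wc +0.411/-0.420 → slack +0.791/-0.461; half-tol=0.415, Σhalf²=0.216950
  +C: nom +14.800 → Σnom=7.180; wc +0.296/-0.296 → slack +1.087/-0.757; half-tol=0.296, Σhalf²=0.304566
  -D: nom -30.800 → Σnom=-23.620; wc +0.450/-0.420 → slack +1.537/-1.177; half-tol=0.435, Σhalf²=0.493791
  -E: nom -44.400 → Σnom=-68.020; wc +0.180/-0.114 → slack +1.717/-1.291; half-tol=0.147, Σhalf²=0.515400
  +F: nom +31.200 → Σnom=-36.820; wc +0.440/-0.290 → slack +2.157/-1.581; half-tol=0.365, Σhalf²=0.648625
  -G: nom -47.800 → Σnom=-84.620; wc +0.250/-0.250 → slack +2.407/-1.831; half-tol=0.250, Σhalf²=0.711125
Nominal = -84.620. Worst-case = [-84.620 - 1.831, -84.620 + 2.407] = [-86.451, -82.213]. RSS = √0.711125 = 0.843.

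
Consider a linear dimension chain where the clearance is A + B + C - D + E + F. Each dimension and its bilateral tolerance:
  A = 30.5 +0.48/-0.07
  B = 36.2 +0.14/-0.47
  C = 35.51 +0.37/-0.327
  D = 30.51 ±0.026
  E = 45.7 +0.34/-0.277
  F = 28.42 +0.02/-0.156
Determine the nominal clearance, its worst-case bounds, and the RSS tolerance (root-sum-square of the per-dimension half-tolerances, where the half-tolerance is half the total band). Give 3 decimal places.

Stack each dimension's contribution:
  +A: nom +30.500 → Σnom=30.500; wc +0.480/-0.070 → slack +0.480/-0.070; half-tol=0.275, Σhalf²=0.075625
  +B: nom +36.200 → Σnom=66.700; wc +0.140/-0.470 → slack +0.620/-0.540; half-tol=0.305, Σhalf²=0.168650
  +C: nom +35.510 → Σnom=102.210; wc +0.370/-0.327 → slack +0.990/-0.867; half-tol=0.349, Σhalf²=0.290102
  -D: nom -30.510 → Σnom=71.700; wc +0.026/-0.026 → slack +1.016/-0.893; half-tol=0.026, Σhalf²=0.290778
  +E: nom +45.700 → Σnom=117.400; wc +0.340/-0.277 → slack +1.356/-1.170; half-tol=0.308, Σhalf²=0.385951
  +F: nom +28.420 → Σnom=145.820; wc +0.020/-0.156 → slack +1.376/-1.326; half-tol=0.088, Σhalf²=0.393695
Nominal = 145.820. Worst-case = [145.820 - 1.326, 145.820 + 1.376] = [144.494, 147.196]. RSS = √0.393695 = 0.627.

nominal=145.820 wc=[144.494,147.196] rss=0.627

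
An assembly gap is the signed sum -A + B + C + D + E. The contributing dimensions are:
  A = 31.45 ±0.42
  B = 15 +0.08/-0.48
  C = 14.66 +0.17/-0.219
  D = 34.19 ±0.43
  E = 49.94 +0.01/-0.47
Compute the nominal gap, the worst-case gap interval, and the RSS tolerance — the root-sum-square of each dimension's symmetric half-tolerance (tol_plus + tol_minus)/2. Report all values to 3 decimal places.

nominal=82.340 wc=[80.321,83.450] rss=0.732

Stack each dimension's contribution:
  -A: nom -31.450 → Σnom=-31.450; wc +0.420/-0.420 → slack +0.420/-0.420; half-tol=0.420, Σhalf²=0.176400
  +B: nom +15.000 → Σnom=-16.450; wc +0.080/-0.480 → slack +0.500/-0.900; half-tol=0.280, Σhalf²=0.254800
  +C: nom +14.660 → Σnom=-1.790; wc +0.170/-0.219 → slack +0.670/-1.119; half-tol=0.195, Σhalf²=0.292630
  +D: nom +34.190 → Σnom=32.400; wc +0.430/-0.430 → slack +1.100/-1.549; half-tol=0.430, Σhalf²=0.477530
  +E: nom +49.940 → Σnom=82.340; wc +0.010/-0.470 → slack +1.110/-2.019; half-tol=0.240, Σhalf²=0.535130
Nominal = 82.340. Worst-case = [82.340 - 2.019, 82.340 + 1.110] = [80.321, 83.450]. RSS = √0.535130 = 0.732.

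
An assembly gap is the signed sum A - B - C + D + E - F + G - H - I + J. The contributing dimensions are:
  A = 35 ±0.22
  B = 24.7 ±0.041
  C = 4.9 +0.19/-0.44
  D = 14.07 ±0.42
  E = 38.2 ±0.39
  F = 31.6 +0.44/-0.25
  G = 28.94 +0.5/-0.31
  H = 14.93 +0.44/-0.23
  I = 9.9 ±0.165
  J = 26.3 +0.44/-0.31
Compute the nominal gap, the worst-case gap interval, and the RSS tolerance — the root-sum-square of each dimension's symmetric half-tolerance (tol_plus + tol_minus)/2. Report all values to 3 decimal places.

nominal=56.480 wc=[53.554,59.576] rss=1.020

Stack each dimension's contribution:
  +A: nom +35.000 → Σnom=35.000; wc +0.220/-0.220 → slack +0.220/-0.220; half-tol=0.220, Σhalf²=0.048400
  -B: nom -24.700 → Σnom=10.300; wc +0.041/-0.041 → slack +0.261/-0.261; half-tol=0.041, Σhalf²=0.050081
  -C: nom -4.900 → Σnom=5.400; wc +0.440/-0.190 → slack +0.701/-0.451; half-tol=0.315, Σhalf²=0.149306
  +D: nom +14.070 → Σnom=19.470; wc +0.420/-0.420 → slack +1.121/-0.871; half-tol=0.420, Σhalf²=0.325706
  +E: nom +38.200 → Σnom=57.670; wc +0.390/-0.390 → slack +1.511/-1.261; half-tol=0.390, Σhalf²=0.477806
  -F: nom -31.600 → Σnom=26.070; wc +0.250/-0.440 → slack +1.761/-1.701; half-tol=0.345, Σhalf²=0.596831
  +G: nom +28.940 → Σnom=55.010; wc +0.500/-0.310 → slack +2.261/-2.011; half-tol=0.405, Σhalf²=0.760856
  -H: nom -14.930 → Σnom=40.080; wc +0.230/-0.440 → slack +2.491/-2.451; half-tol=0.335, Σhalf²=0.873081
  -I: nom -9.900 → Σnom=30.180; wc +0.165/-0.165 → slack +2.656/-2.616; half-tol=0.165, Σhalf²=0.900306
  +J: nom +26.300 → Σnom=56.480; wc +0.440/-0.310 → slack +3.096/-2.926; half-tol=0.375, Σhalf²=1.040931
Nominal = 56.480. Worst-case = [56.480 - 2.926, 56.480 + 3.096] = [53.554, 59.576]. RSS = √1.040931 = 1.020.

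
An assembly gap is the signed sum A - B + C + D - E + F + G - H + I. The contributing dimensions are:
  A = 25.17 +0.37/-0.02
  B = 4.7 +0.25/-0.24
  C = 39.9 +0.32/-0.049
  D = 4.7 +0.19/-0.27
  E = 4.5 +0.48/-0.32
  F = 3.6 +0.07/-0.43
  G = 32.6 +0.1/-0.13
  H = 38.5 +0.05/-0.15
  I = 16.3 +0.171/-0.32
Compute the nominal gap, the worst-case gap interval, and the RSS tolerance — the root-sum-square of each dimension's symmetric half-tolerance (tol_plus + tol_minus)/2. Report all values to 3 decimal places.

Stack each dimension's contribution:
  +A: nom +25.170 → Σnom=25.170; wc +0.370/-0.020 → slack +0.370/-0.020; half-tol=0.195, Σhalf²=0.038025
  -B: nom -4.700 → Σnom=20.470; wc +0.240/-0.250 → slack +0.610/-0.270; half-tol=0.245, Σhalf²=0.098050
  +C: nom +39.900 → Σnom=60.370; wc +0.320/-0.049 → slack +0.930/-0.319; half-tol=0.184, Σhalf²=0.132090
  +D: nom +4.700 → Σnom=65.070; wc +0.190/-0.270 → slack +1.120/-0.589; half-tol=0.230, Σhalf²=0.184990
  -E: nom -4.500 → Σnom=60.570; wc +0.320/-0.480 → slack +1.440/-1.069; half-tol=0.400, Σhalf²=0.344990
  +F: nom +3.600 → Σnom=64.170; wc +0.070/-0.430 → slack +1.510/-1.499; half-tol=0.250, Σhalf²=0.407490
  +G: nom +32.600 → Σnom=96.770; wc +0.100/-0.130 → slack +1.610/-1.629; half-tol=0.115, Σhalf²=0.420715
  -H: nom -38.500 → Σnom=58.270; wc +0.150/-0.050 → slack +1.760/-1.679; half-tol=0.100, Σhalf²=0.430715
  +I: nom +16.300 → Σnom=74.570; wc +0.171/-0.320 → slack +1.931/-1.999; half-tol=0.245, Σhalf²=0.490986
Nominal = 74.570. Worst-case = [74.570 - 1.999, 74.570 + 1.931] = [72.571, 76.501]. RSS = √0.490986 = 0.701.

nominal=74.570 wc=[72.571,76.501] rss=0.701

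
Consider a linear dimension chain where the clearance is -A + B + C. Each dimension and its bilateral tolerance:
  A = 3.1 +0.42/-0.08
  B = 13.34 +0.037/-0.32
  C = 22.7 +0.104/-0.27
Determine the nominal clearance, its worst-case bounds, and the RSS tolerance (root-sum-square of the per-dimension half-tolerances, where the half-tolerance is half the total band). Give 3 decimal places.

Stack each dimension's contribution:
  -A: nom -3.100 → Σnom=-3.100; wc +0.080/-0.420 → slack +0.080/-0.420; half-tol=0.250, Σhalf²=0.062500
  +B: nom +13.340 → Σnom=10.240; wc +0.037/-0.320 → slack +0.117/-0.740; half-tol=0.178, Σhalf²=0.094362
  +C: nom +22.700 → Σnom=32.940; wc +0.104/-0.270 → slack +0.221/-1.010; half-tol=0.187, Σhalf²=0.129331
Nominal = 32.940. Worst-case = [32.940 - 1.010, 32.940 + 0.221] = [31.930, 33.161]. RSS = √0.129331 = 0.360.

nominal=32.940 wc=[31.930,33.161] rss=0.360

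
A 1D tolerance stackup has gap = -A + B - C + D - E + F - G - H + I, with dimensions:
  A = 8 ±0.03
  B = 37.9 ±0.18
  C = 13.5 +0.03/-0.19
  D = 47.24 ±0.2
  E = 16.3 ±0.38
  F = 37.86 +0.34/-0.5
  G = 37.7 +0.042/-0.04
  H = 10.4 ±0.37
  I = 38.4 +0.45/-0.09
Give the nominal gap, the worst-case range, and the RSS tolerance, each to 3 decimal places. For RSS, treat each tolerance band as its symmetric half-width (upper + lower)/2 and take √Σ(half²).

Stack each dimension's contribution:
  -A: nom -8.000 → Σnom=-8.000; wc +0.030/-0.030 → slack +0.030/-0.030; half-tol=0.030, Σhalf²=0.000900
  +B: nom +37.900 → Σnom=29.900; wc +0.180/-0.180 → slack +0.210/-0.210; half-tol=0.180, Σhalf²=0.033300
  -C: nom -13.500 → Σnom=16.400; wc +0.190/-0.030 → slack +0.400/-0.240; half-tol=0.110, Σhalf²=0.045400
  +D: nom +47.240 → Σnom=63.640; wc +0.200/-0.200 → slack +0.600/-0.440; half-tol=0.200, Σhalf²=0.085400
  -E: nom -16.300 → Σnom=47.340; wc +0.380/-0.380 → slack +0.980/-0.820; half-tol=0.380, Σhalf²=0.229800
  +F: nom +37.860 → Σnom=85.200; wc +0.340/-0.500 → slack +1.320/-1.320; half-tol=0.420, Σhalf²=0.406200
  -G: nom -37.700 → Σnom=47.500; wc +0.040/-0.042 → slack +1.360/-1.362; half-tol=0.041, Σhalf²=0.407881
  -H: nom -10.400 → Σnom=37.100; wc +0.370/-0.370 → slack +1.730/-1.732; half-tol=0.370, Σhalf²=0.544781
  +I: nom +38.400 → Σnom=75.500; wc +0.450/-0.090 → slack +2.180/-1.822; half-tol=0.270, Σhalf²=0.617681
Nominal = 75.500. Worst-case = [75.500 - 1.822, 75.500 + 2.180] = [73.678, 77.680]. RSS = √0.617681 = 0.786.

nominal=75.500 wc=[73.678,77.680] rss=0.786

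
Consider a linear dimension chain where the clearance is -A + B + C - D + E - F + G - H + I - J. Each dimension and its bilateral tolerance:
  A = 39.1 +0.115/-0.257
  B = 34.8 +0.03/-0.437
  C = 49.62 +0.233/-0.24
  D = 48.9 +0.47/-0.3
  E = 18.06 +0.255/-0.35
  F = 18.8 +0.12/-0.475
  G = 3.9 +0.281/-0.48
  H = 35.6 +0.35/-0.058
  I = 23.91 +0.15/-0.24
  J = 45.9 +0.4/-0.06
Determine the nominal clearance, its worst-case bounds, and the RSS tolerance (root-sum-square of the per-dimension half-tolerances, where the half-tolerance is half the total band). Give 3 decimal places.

Stack each dimension's contribution:
  -A: nom -39.100 → Σnom=-39.100; wc +0.257/-0.115 → slack +0.257/-0.115; half-tol=0.186, Σhalf²=0.034596
  +B: nom +34.800 → Σnom=-4.300; wc +0.030/-0.437 → slack +0.287/-0.552; half-tol=0.233, Σhalf²=0.089118
  +C: nom +49.620 → Σnom=45.320; wc +0.233/-0.240 → slack +0.520/-0.792; half-tol=0.236, Σhalf²=0.145050
  -D: nom -48.900 → Σnom=-3.580; wc +0.300/-0.470 → slack +0.820/-1.262; half-tol=0.385, Σhalf²=0.293276
  +E: nom +18.060 → Σnom=14.480; wc +0.255/-0.350 → slack +1.075/-1.612; half-tol=0.302, Σhalf²=0.384782
  -F: nom -18.800 → Σnom=-4.320; wc +0.475/-0.120 → slack +1.550/-1.732; half-tol=0.297, Σhalf²=0.473288
  +G: nom +3.900 → Σnom=-0.420; wc +0.281/-0.480 → slack +1.831/-2.212; half-tol=0.381, Σhalf²=0.618068
  -H: nom -35.600 → Σnom=-36.020; wc +0.058/-0.350 → slack +1.889/-2.562; half-tol=0.204, Σhalf²=0.659684
  +I: nom +23.910 → Σnom=-12.110; wc +0.150/-0.240 → slack +2.039/-2.802; half-tol=0.195, Σhalf²=0.697709
  -J: nom -45.900 → Σnom=-58.010; wc +0.060/-0.400 → slack +2.099/-3.202; half-tol=0.230, Σhalf²=0.750609
Nominal = -58.010. Worst-case = [-58.010 - 3.202, -58.010 + 2.099] = [-61.212, -55.911]. RSS = √0.750609 = 0.866.

nominal=-58.010 wc=[-61.212,-55.911] rss=0.866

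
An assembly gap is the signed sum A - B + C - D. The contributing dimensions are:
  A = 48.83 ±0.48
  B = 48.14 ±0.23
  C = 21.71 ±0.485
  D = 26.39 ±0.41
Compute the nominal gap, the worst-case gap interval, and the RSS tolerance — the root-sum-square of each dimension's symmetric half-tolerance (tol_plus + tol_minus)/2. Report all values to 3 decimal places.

Stack each dimension's contribution:
  +A: nom +48.830 → Σnom=48.830; wc +0.480/-0.480 → slack +0.480/-0.480; half-tol=0.480, Σhalf²=0.230400
  -B: nom -48.140 → Σnom=0.690; wc +0.230/-0.230 → slack +0.710/-0.710; half-tol=0.230, Σhalf²=0.283300
  +C: nom +21.710 → Σnom=22.400; wc +0.485/-0.485 → slack +1.195/-1.195; half-tol=0.485, Σhalf²=0.518525
  -D: nom -26.390 → Σnom=-3.990; wc +0.410/-0.410 → slack +1.605/-1.605; half-tol=0.410, Σhalf²=0.686625
Nominal = -3.990. Worst-case = [-3.990 - 1.605, -3.990 + 1.605] = [-5.595, -2.385]. RSS = √0.686625 = 0.829.

nominal=-3.990 wc=[-5.595,-2.385] rss=0.829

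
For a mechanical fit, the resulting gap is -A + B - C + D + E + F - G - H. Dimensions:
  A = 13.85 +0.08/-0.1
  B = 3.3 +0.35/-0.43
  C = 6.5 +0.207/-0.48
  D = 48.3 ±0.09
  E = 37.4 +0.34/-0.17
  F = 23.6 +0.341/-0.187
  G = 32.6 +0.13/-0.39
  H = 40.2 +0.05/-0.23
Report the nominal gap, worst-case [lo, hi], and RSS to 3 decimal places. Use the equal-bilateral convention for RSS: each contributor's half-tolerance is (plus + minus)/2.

nominal=19.450 wc=[18.106,21.771] rss=0.713

Stack each dimension's contribution:
  -A: nom -13.850 → Σnom=-13.850; wc +0.100/-0.080 → slack +0.100/-0.080; half-tol=0.090, Σhalf²=0.008100
  +B: nom +3.300 → Σnom=-10.550; wc +0.350/-0.430 → slack +0.450/-0.510; half-tol=0.390, Σhalf²=0.160200
  -C: nom -6.500 → Σnom=-17.050; wc +0.480/-0.207 → slack +0.930/-0.717; half-tol=0.343, Σhalf²=0.278192
  +D: nom +48.300 → Σnom=31.250; wc +0.090/-0.090 → slack +1.020/-0.807; half-tol=0.090, Σhalf²=0.286292
  +E: nom +37.400 → Σnom=68.650; wc +0.340/-0.170 → slack +1.360/-0.977; half-tol=0.255, Σhalf²=0.351317
  +F: nom +23.600 → Σnom=92.250; wc +0.341/-0.187 → slack +1.701/-1.164; half-tol=0.264, Σhalf²=0.421013
  -G: nom -32.600 → Σnom=59.650; wc +0.390/-0.130 → slack +2.091/-1.294; half-tol=0.260, Σhalf²=0.488613
  -H: nom -40.200 → Σnom=19.450; wc +0.230/-0.050 → slack +2.321/-1.344; half-tol=0.140, Σhalf²=0.508213
Nominal = 19.450. Worst-case = [19.450 - 1.344, 19.450 + 2.321] = [18.106, 21.771]. RSS = √0.508213 = 0.713.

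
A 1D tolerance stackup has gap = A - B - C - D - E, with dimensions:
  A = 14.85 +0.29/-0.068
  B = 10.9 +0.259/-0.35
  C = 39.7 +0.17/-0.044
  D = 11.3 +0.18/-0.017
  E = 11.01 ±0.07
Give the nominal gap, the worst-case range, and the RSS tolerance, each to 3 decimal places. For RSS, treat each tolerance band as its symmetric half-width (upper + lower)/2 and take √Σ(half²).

Stack each dimension's contribution:
  +A: nom +14.850 → Σnom=14.850; wc +0.290/-0.068 → slack +0.290/-0.068; half-tol=0.179, Σhalf²=0.032041
  -B: nom -10.900 → Σnom=3.950; wc +0.350/-0.259 → slack +0.640/-0.327; half-tol=0.304, Σhalf²=0.124761
  -C: nom -39.700 → Σnom=-35.750; wc +0.044/-0.170 → slack +0.684/-0.497; half-tol=0.107, Σhalf²=0.136210
  -D: nom -11.300 → Σnom=-47.050; wc +0.017/-0.180 → slack +0.701/-0.677; half-tol=0.099, Σhalf²=0.145913
  -E: nom -11.010 → Σnom=-58.060; wc +0.070/-0.070 → slack +0.771/-0.747; half-tol=0.070, Σhalf²=0.150812
Nominal = -58.060. Worst-case = [-58.060 - 0.747, -58.060 + 0.771] = [-58.807, -57.289]. RSS = √0.150812 = 0.388.

nominal=-58.060 wc=[-58.807,-57.289] rss=0.388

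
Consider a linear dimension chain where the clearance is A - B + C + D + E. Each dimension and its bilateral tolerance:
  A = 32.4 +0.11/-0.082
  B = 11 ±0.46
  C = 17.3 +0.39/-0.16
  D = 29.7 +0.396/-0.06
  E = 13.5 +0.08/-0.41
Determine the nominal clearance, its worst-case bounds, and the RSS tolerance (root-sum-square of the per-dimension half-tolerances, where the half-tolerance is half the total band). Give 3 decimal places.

nominal=81.900 wc=[80.728,83.336] rss=0.639

Stack each dimension's contribution:
  +A: nom +32.400 → Σnom=32.400; wc +0.110/-0.082 → slack +0.110/-0.082; half-tol=0.096, Σhalf²=0.009216
  -B: nom -11.000 → Σnom=21.400; wc +0.460/-0.460 → slack +0.570/-0.542; half-tol=0.460, Σhalf²=0.220816
  +C: nom +17.300 → Σnom=38.700; wc +0.390/-0.160 → slack +0.960/-0.702; half-tol=0.275, Σhalf²=0.296441
  +D: nom +29.700 → Σnom=68.400; wc +0.396/-0.060 → slack +1.356/-0.762; half-tol=0.228, Σhalf²=0.348425
  +E: nom +13.500 → Σnom=81.900; wc +0.080/-0.410 → slack +1.436/-1.172; half-tol=0.245, Σhalf²=0.408450
Nominal = 81.900. Worst-case = [81.900 - 1.172, 81.900 + 1.436] = [80.728, 83.336]. RSS = √0.408450 = 0.639.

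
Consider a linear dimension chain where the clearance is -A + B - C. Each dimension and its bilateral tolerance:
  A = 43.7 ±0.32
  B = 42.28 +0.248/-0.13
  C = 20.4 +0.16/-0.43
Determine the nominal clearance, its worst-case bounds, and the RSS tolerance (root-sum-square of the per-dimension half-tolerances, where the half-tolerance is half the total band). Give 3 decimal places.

nominal=-21.820 wc=[-22.430,-20.822] rss=0.474

Stack each dimension's contribution:
  -A: nom -43.700 → Σnom=-43.700; wc +0.320/-0.320 → slack +0.320/-0.320; half-tol=0.320, Σhalf²=0.102400
  +B: nom +42.280 → Σnom=-1.420; wc +0.248/-0.130 → slack +0.568/-0.450; half-tol=0.189, Σhalf²=0.138121
  -C: nom -20.400 → Σnom=-21.820; wc +0.430/-0.160 → slack +0.998/-0.610; half-tol=0.295, Σhalf²=0.225146
Nominal = -21.820. Worst-case = [-21.820 - 0.610, -21.820 + 0.998] = [-22.430, -20.822]. RSS = √0.225146 = 0.474.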